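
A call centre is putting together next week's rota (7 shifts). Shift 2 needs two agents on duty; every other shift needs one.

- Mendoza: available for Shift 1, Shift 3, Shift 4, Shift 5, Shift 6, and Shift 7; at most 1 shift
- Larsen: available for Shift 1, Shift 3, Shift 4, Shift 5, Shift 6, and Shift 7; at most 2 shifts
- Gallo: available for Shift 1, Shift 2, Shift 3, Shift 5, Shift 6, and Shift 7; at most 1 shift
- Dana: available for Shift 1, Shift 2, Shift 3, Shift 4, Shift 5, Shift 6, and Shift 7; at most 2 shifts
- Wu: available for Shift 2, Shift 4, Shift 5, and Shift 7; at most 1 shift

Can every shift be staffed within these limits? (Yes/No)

No

Total capacity is 1+2+1+2+1 = 7 but 8 worker-slots are needed — infeasible.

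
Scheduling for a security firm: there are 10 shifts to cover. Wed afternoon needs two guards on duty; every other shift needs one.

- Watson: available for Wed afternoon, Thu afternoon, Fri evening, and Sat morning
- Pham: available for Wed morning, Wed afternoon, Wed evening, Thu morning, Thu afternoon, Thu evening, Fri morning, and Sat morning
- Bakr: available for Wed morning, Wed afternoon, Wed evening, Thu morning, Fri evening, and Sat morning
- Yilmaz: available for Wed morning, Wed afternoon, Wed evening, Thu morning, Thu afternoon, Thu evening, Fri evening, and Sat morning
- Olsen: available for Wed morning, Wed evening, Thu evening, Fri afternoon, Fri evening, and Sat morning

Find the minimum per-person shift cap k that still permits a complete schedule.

With 5 guards and 11 worker-slots to fill, someone must work at least ⌈11/5⌉ = 3 shifts, so k ≥ 3.
k = 3 works: Wed morning→Bakr, Wed afternoon→Bakr+Yilmaz, Wed evening→Bakr, Thu morning→Pham, Thu afternoon→Watson, Thu evening→Pham, Fri morning→Pham, Fri afternoon→Olsen, Fri evening→Watson, Sat morning→Watson.
Loads: Watson 3, Pham 3, Bakr 3, Yilmaz 1, Olsen 1 — all ≤ 3.

3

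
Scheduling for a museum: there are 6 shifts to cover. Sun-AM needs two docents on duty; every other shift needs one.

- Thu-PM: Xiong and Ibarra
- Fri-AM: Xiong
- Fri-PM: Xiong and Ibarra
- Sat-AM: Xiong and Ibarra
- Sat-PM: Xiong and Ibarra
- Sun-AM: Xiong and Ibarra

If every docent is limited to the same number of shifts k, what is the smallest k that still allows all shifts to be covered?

With 2 docents and 7 worker-slots to fill, someone must work at least ⌈7/2⌉ = 4 shifts, so k ≥ 4.
k = 4 works: Thu-PM→Xiong, Fri-AM→Xiong, Fri-PM→Xiong, Sat-AM→Ibarra, Sat-PM→Ibarra, Sun-AM→Xiong+Ibarra.
Loads: Xiong 4, Ibarra 3 — all ≤ 4.

4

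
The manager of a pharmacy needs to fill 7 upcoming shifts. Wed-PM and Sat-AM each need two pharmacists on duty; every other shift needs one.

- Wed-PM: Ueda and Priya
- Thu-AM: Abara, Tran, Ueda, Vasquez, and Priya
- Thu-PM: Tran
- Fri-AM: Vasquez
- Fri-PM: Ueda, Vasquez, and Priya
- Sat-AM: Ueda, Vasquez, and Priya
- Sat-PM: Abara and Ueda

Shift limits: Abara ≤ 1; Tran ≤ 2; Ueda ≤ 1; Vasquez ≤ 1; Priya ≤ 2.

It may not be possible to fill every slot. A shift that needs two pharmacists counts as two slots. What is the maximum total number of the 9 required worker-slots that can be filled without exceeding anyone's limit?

7

Total capacity across all pharmacists is 1+2+1+1+2 = 7, and 9 slots are needed, so at most 7 can be filled.
An assignment achieving 7: Wed-PM→Ueda+Priya, Thu-AM→Tran, Thu-PM→Tran, Fri-AM→Vasquez, Fri-PM→Priya, Sat-PM→Abara.
Loads: Abara 1/1, Tran 2/2, Ueda 1/1, Vasquez 1/1, Priya 2/2.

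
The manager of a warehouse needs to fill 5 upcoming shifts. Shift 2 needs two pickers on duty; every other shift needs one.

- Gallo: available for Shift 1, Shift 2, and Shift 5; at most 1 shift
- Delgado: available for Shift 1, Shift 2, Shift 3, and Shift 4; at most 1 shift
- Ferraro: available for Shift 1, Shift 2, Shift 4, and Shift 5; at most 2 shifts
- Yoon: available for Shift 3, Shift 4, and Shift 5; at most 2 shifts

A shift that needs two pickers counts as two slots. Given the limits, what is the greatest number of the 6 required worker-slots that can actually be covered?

Total capacity across all pickers is 1+1+2+2 = 6, and 6 slots are needed, so at most 6 can be filled.
An assignment achieving 6: Shift 1→Ferraro, Shift 2→Gallo+Ferraro, Shift 3→Delgado, Shift 4→Yoon, Shift 5→Yoon.
Loads: Gallo 1/1, Delgado 1/1, Ferraro 2/2, Yoon 2/2.

6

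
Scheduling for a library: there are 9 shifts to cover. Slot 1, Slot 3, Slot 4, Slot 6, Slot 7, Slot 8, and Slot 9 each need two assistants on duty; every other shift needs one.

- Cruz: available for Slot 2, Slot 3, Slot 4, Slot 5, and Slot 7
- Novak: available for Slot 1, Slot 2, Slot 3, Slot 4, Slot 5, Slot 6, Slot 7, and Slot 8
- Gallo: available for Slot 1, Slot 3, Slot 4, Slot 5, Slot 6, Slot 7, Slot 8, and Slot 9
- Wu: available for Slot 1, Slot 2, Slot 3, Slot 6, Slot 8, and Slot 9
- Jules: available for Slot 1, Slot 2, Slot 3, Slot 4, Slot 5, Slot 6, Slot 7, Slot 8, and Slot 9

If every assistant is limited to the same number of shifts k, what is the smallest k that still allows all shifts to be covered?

With 5 assistants and 16 worker-slots to fill, someone must work at least ⌈16/5⌉ = 4 shifts, so k ≥ 4.
k = 4 works: Slot 1→Novak+Gallo, Slot 2→Cruz, Slot 3→Wu+Jules, Slot 4→Cruz+Novak, Slot 5→Cruz, Slot 6→Novak+Gallo, Slot 7→Cruz+Novak, Slot 8→Gallo+Wu, Slot 9→Gallo+Wu.
Loads: Cruz 4, Novak 4, Gallo 4, Wu 3, Jules 1 — all ≤ 4.

4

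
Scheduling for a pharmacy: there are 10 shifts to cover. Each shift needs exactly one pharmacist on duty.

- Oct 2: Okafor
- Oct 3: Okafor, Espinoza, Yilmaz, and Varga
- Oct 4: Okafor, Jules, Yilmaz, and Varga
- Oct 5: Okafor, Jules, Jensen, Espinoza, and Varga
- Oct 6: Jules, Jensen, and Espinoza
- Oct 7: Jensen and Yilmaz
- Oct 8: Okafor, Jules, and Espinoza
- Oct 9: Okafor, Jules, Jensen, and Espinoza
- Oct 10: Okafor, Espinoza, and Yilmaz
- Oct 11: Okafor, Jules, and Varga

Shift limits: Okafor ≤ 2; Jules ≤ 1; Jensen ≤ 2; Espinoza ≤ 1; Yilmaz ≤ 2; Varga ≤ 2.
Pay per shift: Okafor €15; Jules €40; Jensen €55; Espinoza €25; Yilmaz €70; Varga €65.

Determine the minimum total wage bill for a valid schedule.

€475

Oct 2 can only be covered by Okafor, so that assignment is forced.
Picking the cheapest available pharmacist for each shift independently would cost €200, but that ignores the shift limits.
An optimal schedule: Oct 2→Okafor, Oct 3→Yilmaz, Oct 4→Yilmaz, Oct 5→Varga, Oct 6→Jules, Oct 7→Jensen, Oct 8→Okafor, Oct 9→Jensen, Oct 10→Espinoza, Oct 11→Varga.
Total: 15 + 70 + 70 + 65 + 40 + 55 + 15 + 55 + 25 + 65 = €475.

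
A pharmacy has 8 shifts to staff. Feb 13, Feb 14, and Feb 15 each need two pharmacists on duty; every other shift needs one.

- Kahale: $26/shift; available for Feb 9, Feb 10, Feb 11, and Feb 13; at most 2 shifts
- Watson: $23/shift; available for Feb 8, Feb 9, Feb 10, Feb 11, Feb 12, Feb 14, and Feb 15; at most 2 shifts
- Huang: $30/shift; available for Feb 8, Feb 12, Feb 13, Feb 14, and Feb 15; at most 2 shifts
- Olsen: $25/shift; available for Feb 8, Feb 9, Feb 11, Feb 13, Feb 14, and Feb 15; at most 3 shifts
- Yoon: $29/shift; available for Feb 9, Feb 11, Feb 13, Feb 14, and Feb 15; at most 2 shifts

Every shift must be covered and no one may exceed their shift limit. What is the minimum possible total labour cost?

Picking the cheapest available pharmacist for each shift independently would cost $262, but that ignores the shift limits.
An optimal schedule: Feb 8→Watson, Feb 9→Kahale, Feb 10→Kahale, Feb 11→Olsen, Feb 12→Watson, Feb 13→Huang+Olsen, Feb 14→Huang+Yoon, Feb 15→Olsen+Yoon.
Total: 23 + 26 + 26 + 25 + 23 + 30 + 25 + 30 + 29 + 25 + 29 = $291.

$291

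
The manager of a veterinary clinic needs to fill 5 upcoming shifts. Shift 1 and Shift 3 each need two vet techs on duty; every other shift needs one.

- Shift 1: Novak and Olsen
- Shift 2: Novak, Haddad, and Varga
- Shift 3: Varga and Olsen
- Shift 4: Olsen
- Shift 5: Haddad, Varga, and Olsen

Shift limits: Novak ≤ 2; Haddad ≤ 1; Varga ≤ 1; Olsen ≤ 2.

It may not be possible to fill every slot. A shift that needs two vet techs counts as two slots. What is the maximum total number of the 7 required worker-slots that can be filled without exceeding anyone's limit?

Total capacity across all vet techs is 2+1+1+2 = 6, and 7 slots are needed, so at most 6 can be filled.
An assignment achieving 6: Shift 1→Novak+Olsen, Shift 2→Novak, Shift 3→Varga, Shift 4→Olsen, Shift 5→Haddad.
Loads: Novak 2/2, Haddad 1/1, Varga 1/1, Olsen 2/2.

6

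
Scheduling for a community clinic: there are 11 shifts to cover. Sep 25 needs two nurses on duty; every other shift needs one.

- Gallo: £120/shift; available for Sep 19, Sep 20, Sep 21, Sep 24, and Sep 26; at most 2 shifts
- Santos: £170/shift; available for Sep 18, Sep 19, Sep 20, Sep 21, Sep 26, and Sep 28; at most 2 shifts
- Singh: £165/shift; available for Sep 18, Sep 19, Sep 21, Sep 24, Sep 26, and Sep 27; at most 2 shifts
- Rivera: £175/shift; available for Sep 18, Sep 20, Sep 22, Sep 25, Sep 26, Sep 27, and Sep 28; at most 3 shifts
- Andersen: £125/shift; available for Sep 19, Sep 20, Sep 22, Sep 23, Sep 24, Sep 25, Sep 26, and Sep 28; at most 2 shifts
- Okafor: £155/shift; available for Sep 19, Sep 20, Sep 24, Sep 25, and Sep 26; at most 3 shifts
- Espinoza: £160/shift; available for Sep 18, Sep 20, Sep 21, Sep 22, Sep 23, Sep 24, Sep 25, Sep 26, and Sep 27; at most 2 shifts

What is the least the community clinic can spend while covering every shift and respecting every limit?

Picking the cheapest available nurse for each shift independently would cost £1575, but that ignores the shift limits.
An optimal schedule: Sep 18→Singh, Sep 19→Gallo, Sep 20→Okafor, Sep 21→Gallo, Sep 22→Andersen, Sep 23→Andersen, Sep 24→Okafor, Sep 25→Okafor+Espinoza, Sep 26→Singh, Sep 27→Espinoza, Sep 28→Santos.
Total: 165 + 120 + 155 + 120 + 125 + 125 + 155 + 155 + 160 + 165 + 160 + 170 = £1775.

£1775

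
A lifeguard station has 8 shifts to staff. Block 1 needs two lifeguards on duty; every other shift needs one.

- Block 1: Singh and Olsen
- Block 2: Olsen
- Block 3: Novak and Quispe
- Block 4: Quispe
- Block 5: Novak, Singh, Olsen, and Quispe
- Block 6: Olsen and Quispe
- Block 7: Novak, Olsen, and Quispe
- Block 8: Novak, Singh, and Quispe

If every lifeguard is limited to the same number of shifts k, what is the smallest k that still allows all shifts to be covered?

With 4 lifeguards and 9 worker-slots to fill, someone must work at least ⌈9/4⌉ = 3 shifts, so k ≥ 3.
k = 3 works: Block 1→Singh+Olsen, Block 2→Olsen, Block 3→Novak, Block 4→Quispe, Block 5→Singh, Block 6→Olsen, Block 7→Novak, Block 8→Novak.
Loads: Novak 3, Singh 2, Olsen 3, Quispe 1 — all ≤ 3.

3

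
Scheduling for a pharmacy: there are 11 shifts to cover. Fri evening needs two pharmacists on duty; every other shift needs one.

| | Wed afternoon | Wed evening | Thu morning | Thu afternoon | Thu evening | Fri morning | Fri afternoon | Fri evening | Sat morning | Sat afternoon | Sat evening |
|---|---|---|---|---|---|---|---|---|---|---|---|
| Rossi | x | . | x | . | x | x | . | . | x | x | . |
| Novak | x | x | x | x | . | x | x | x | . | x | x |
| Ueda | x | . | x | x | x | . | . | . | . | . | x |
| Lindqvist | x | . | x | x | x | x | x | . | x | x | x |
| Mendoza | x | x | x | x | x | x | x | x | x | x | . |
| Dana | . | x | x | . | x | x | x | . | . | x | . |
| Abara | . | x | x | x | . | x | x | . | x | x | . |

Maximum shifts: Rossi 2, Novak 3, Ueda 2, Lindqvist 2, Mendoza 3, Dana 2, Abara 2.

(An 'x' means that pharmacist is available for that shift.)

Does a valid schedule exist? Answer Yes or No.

Yes

Fri evening can only be covered by Novak and Mendoza, so that assignment is forced.
One valid schedule: Wed afternoon→Rossi, Wed evening→Novak, Thu morning→Mendoza, Thu afternoon→Ueda, Thu evening→Ueda, Fri morning→Lindqvist, Fri afternoon→Lindqvist, Fri evening→Novak+Mendoza, Sat morning→Rossi, Sat afternoon→Mendoza, Sat evening→Novak.
Loads: Rossi 2/2, Novak 3/3, Ueda 2/2, Lindqvist 2/2, Mendoza 3/3, Dana 0/2, Abara 0/2 — all within limits.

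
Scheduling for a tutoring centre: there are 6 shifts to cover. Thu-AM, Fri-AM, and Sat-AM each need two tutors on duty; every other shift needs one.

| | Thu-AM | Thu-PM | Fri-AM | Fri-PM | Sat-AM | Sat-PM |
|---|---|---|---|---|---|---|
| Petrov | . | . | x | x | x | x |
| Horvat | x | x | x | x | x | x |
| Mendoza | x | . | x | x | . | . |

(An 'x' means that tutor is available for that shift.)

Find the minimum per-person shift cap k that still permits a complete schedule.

3

With 3 tutors and 9 worker-slots to fill, someone must work at least ⌈9/3⌉ = 3 shifts, so k ≥ 3.
k = 3 works: Thu-AM→Horvat+Mendoza, Thu-PM→Horvat, Fri-AM→Petrov+Mendoza, Fri-PM→Mendoza, Sat-AM→Petrov+Horvat, Sat-PM→Petrov.
Loads: Petrov 3, Horvat 3, Mendoza 3 — all ≤ 3.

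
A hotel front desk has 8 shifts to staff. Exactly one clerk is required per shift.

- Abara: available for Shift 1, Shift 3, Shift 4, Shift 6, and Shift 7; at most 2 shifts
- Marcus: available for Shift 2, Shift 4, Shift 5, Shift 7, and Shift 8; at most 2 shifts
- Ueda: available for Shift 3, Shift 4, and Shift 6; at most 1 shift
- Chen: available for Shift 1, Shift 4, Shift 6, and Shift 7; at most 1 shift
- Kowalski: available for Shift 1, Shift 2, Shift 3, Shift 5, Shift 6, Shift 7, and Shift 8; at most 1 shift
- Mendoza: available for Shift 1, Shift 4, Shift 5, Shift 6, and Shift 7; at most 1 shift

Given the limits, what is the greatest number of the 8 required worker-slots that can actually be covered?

8

Total capacity across all clerks is 2+2+1+1+1+1 = 8, and 8 slots are needed, so at most 8 can be filled.
An assignment achieving 8: Shift 1→Abara, Shift 2→Marcus, Shift 3→Abara, Shift 4→Ueda, Shift 5→Kowalski, Shift 6→Chen, Shift 7→Mendoza, Shift 8→Marcus.
Loads: Abara 2/2, Marcus 2/2, Ueda 1/1, Chen 1/1, Kowalski 1/1, Mendoza 1/1.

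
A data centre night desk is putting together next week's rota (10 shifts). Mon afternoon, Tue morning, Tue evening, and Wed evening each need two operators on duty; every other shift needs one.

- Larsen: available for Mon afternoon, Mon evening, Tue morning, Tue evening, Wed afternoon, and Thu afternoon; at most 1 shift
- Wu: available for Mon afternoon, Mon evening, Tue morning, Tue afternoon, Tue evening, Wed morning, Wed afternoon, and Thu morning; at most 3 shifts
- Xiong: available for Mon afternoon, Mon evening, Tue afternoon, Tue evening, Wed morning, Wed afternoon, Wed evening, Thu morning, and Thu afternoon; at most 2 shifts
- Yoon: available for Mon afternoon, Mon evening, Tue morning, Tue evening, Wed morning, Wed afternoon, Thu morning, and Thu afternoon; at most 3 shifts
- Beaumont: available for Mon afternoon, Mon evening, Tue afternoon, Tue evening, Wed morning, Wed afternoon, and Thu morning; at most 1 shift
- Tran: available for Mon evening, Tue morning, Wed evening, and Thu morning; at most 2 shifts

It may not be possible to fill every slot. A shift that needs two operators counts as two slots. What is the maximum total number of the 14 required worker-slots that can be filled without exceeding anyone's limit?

12

Total capacity across all operators is 1+3+2+3+1+2 = 12, and 14 slots are needed, so at most 12 can be filled.
An assignment achieving 12: Mon afternoon→Xiong+Yoon, Tue morning→Wu+Yoon, Tue afternoon→Wu, Tue evening→Yoon+Beaumont, Wed morning→Wu, Wed evening→Xiong+Tran, Thu morning→Tran, Thu afternoon→Larsen.
Loads: Larsen 1/1, Wu 3/3, Xiong 2/2, Yoon 3/3, Beaumont 1/1, Tran 2/2.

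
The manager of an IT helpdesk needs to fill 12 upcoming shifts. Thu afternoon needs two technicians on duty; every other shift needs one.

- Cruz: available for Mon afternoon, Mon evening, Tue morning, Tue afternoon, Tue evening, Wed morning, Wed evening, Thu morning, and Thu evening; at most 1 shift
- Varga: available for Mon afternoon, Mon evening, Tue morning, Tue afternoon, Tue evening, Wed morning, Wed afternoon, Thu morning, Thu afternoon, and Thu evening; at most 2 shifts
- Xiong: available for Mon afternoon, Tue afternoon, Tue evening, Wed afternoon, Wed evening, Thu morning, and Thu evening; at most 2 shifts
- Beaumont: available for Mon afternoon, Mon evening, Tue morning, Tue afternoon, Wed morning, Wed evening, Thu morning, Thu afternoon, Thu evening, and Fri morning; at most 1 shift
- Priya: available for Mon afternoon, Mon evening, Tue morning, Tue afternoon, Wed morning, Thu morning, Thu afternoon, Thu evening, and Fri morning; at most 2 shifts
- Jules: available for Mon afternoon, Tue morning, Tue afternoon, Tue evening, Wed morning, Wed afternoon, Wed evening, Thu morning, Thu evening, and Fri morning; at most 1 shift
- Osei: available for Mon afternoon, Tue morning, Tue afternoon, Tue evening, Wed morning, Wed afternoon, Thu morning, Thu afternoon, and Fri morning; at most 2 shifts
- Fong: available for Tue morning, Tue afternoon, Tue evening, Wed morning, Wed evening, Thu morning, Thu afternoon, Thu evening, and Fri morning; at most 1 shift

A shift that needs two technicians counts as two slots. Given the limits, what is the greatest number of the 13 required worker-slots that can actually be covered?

Total capacity across all technicians is 1+2+2+1+2+1+2+1 = 12, and 13 slots are needed, so at most 12 can be filled.
An assignment achieving 12: Mon afternoon→Priya, Mon evening→Cruz, Tue morning→Jules, Tue afternoon→Osei, Tue evening→Xiong, Wed morning→Osei, Wed afternoon→Varga, Wed evening→Xiong, Thu afternoon→Varga+Beaumont, Thu evening→Fong, Fri morning→Priya.
Loads: Cruz 1/1, Varga 2/2, Xiong 2/2, Beaumont 1/1, Priya 2/2, Jules 1/1, Osei 2/2, Fong 1/1.

12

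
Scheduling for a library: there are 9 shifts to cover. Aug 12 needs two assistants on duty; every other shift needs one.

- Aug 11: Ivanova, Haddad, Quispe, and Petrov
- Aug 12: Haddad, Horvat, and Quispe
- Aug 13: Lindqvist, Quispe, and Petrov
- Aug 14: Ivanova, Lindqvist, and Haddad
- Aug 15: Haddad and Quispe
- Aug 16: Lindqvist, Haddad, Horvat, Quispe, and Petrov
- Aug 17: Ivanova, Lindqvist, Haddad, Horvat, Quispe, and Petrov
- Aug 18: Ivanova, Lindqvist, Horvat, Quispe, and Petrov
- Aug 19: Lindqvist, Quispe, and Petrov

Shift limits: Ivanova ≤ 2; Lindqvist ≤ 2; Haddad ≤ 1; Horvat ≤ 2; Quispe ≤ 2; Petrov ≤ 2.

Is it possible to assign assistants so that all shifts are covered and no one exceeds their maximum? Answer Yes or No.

Yes

One valid schedule: Aug 11→Ivanova, Aug 12→Horvat+Quispe, Aug 13→Lindqvist, Aug 14→Ivanova, Aug 15→Haddad, Aug 16→Horvat, Aug 17→Petrov, Aug 18→Quispe, Aug 19→Lindqvist.
Loads: Ivanova 2/2, Lindqvist 2/2, Haddad 1/1, Horvat 2/2, Quispe 2/2, Petrov 1/2 — all within limits.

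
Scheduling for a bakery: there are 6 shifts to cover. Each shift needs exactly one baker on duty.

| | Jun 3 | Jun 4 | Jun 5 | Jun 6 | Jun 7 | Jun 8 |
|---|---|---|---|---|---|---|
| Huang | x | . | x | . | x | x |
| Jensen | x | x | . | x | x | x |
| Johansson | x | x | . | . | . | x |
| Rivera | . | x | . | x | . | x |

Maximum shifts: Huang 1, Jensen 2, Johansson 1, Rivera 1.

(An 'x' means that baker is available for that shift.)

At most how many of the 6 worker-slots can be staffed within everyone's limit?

Total capacity across all bakers is 1+2+1+1 = 5, and 6 slots are needed, so at most 5 can be filled.
An assignment achieving 5: Jun 3→Johansson, Jun 4→Rivera, Jun 5→Huang, Jun 6→Jensen, Jun 7→Jensen.
Loads: Huang 1/1, Jensen 2/2, Johansson 1/1, Rivera 1/1.

5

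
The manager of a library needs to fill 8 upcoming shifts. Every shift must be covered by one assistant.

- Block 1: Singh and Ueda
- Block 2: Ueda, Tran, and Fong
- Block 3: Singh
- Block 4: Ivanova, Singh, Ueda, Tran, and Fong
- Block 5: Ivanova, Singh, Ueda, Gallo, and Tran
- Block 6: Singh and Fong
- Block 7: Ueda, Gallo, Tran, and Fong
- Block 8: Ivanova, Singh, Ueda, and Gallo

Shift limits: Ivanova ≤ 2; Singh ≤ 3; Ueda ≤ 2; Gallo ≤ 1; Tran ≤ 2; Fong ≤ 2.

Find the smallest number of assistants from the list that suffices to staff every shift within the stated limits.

8 slots to fill and no one can take more than 3, so at least ⌈8/3⌉ = 3 assistants are needed.
Any 3 assistants together have capacity at most 3+2+2 = 7 < 8 slots, so 3 can never suffice.
Ivanova, Singh, Ueda, and Gallo alone can cover everything: Block 1→Singh, Block 2→Ueda, Block 3→Singh, Block 4→Ivanova, Block 5→Ivanova, Block 6→Singh, Block 7→Ueda, Block 8→Gallo.

4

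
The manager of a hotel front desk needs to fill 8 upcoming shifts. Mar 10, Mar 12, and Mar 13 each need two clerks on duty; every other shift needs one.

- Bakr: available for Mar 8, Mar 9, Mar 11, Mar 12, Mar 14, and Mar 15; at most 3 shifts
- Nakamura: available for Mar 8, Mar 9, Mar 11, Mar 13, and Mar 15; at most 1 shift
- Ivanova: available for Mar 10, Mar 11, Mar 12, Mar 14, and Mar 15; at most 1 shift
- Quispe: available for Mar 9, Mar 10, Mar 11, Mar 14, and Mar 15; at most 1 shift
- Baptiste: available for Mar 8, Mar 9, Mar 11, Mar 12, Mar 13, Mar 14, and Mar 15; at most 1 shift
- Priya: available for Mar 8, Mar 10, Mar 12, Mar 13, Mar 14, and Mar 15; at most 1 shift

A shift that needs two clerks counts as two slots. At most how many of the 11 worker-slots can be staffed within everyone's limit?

Total capacity across all clerks is 3+1+1+1+1+1 = 8, and 11 slots are needed, so at most 8 can be filled.
An assignment achieving 8: Mar 8→Bakr, Mar 9→Bakr, Mar 10→Ivanova+Quispe, Mar 12→Bakr+Priya, Mar 13→Nakamura+Baptiste.
Loads: Bakr 3/3, Nakamura 1/1, Ivanova 1/1, Quispe 1/1, Baptiste 1/1, Priya 1/1.

8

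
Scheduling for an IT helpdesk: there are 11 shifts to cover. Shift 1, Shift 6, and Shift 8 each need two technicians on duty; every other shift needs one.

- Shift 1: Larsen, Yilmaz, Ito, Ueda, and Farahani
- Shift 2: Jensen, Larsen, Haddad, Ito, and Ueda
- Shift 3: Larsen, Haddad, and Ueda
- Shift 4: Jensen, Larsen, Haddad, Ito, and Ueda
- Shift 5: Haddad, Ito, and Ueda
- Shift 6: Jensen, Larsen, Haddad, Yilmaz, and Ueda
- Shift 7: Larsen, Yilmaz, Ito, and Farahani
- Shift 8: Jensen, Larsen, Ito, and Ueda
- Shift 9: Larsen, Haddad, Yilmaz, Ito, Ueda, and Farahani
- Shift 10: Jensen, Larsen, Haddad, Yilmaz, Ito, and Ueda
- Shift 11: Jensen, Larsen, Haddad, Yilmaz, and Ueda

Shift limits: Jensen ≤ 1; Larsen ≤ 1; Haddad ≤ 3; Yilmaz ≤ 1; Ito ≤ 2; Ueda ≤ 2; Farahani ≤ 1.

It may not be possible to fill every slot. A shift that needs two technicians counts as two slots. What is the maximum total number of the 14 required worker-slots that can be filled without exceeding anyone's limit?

11

Total capacity across all technicians is 1+1+3+1+2+2+1 = 11, and 14 slots are needed, so at most 11 can be filled.
An assignment achieving 11: Shift 1→Ito+Ueda, Shift 2→Haddad, Shift 3→Larsen, Shift 4→Haddad, Shift 5→Haddad, Shift 6→Ueda, Shift 7→Yilmaz, Shift 8→Jensen+Ito, Shift 9→Farahani.
Loads: Jensen 1/1, Larsen 1/1, Haddad 3/3, Yilmaz 1/1, Ito 2/2, Ueda 2/2, Farahani 1/1.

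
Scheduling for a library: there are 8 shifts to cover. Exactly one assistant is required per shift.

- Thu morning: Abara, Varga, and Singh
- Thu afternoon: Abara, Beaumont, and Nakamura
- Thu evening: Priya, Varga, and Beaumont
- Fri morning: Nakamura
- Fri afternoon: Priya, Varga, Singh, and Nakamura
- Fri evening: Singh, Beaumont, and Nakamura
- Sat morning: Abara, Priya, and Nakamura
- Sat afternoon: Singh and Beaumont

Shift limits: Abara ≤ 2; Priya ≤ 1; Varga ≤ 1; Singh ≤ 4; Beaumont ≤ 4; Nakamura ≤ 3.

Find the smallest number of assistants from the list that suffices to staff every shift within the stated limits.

3

8 slots to fill and no one can take more than 4, so at least ⌈8/4⌉ = 2 assistants are needed.
Shifts {Thu morning, Thu evening, Fri morning} need 3 slots, but among the assistants available for them (Abara, Priya, Varga, Singh, Beaumont, and Nakamura) any 2 together supply at most 2. So 2 assistants are not enough.
Abara, Beaumont, and Nakamura alone can cover everything: Thu morning→Abara, Thu afternoon→Beaumont, Thu evening→Beaumont, Fri morning→Nakamura, Fri afternoon→Nakamura, Fri evening→Beaumont, Sat morning→Abara, Sat afternoon→Beaumont.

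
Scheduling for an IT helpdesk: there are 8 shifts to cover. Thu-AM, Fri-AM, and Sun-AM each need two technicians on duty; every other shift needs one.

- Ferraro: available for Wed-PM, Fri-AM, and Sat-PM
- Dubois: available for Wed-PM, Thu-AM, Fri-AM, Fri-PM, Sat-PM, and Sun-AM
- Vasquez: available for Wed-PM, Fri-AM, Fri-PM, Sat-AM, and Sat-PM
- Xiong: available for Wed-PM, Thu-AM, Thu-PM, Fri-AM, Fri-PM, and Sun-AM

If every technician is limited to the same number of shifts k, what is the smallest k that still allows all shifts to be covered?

3

With 4 technicians and 11 worker-slots to fill, someone must work at least ⌈11/4⌉ = 3 shifts, so k ≥ 3.
k = 3 works: Wed-PM→Ferraro, Thu-AM→Dubois+Xiong, Thu-PM→Xiong, Fri-AM→Ferraro+Vasquez, Fri-PM→Dubois, Sat-AM→Vasquez, Sat-PM→Ferraro, Sun-AM→Dubois+Xiong.
Loads: Ferraro 3, Dubois 3, Vasquez 2, Xiong 3 — all ≤ 3.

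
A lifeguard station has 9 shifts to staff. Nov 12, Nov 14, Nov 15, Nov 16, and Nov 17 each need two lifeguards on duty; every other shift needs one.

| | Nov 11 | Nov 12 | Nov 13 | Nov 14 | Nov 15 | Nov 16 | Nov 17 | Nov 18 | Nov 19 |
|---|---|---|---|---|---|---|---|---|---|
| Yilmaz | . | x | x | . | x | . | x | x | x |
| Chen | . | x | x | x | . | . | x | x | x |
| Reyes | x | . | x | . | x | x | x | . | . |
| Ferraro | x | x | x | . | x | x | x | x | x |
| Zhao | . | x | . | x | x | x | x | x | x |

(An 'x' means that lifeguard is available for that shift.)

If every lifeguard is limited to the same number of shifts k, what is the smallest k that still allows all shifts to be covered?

With 5 lifeguards and 14 worker-slots to fill, someone must work at least ⌈14/5⌉ = 3 shifts, so k ≥ 3.
k = 3 works: Nov 11→Reyes, Nov 12→Chen+Ferraro, Nov 13→Yilmaz, Nov 14→Chen+Zhao, Nov 15→Reyes+Ferraro, Nov 16→Reyes+Ferraro, Nov 17→Chen+Zhao, Nov 18→Yilmaz, Nov 19→Yilmaz.
Loads: Yilmaz 3, Chen 3, Reyes 3, Ferraro 3, Zhao 2 — all ≤ 3.

3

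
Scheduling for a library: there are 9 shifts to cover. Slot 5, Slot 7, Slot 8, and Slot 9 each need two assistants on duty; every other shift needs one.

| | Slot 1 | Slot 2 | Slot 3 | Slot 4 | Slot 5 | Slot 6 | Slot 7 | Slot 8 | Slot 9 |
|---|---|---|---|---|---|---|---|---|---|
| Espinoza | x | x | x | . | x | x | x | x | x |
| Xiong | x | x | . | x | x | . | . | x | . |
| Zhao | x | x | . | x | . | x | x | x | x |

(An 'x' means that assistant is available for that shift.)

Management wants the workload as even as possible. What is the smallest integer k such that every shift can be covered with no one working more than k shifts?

5

With 3 assistants and 13 worker-slots to fill, someone must work at least ⌈13/3⌉ = 5 shifts, so k ≥ 5.
k = 5 works: Slot 1→Xiong, Slot 2→Xiong, Slot 3→Espinoza, Slot 4→Xiong, Slot 5→Espinoza+Xiong, Slot 6→Espinoza, Slot 7→Espinoza+Zhao, Slot 8→Xiong+Zhao, Slot 9→Espinoza+Zhao.
Loads: Espinoza 5, Xiong 5, Zhao 3 — all ≤ 5.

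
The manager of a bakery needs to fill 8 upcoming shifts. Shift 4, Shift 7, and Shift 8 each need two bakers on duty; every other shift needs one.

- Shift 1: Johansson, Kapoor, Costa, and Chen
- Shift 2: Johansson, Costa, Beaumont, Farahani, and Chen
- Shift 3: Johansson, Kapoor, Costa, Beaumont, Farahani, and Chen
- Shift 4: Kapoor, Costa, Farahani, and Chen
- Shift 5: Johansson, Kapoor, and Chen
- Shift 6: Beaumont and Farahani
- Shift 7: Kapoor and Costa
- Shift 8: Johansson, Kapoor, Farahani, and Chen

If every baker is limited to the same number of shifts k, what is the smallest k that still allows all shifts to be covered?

With 6 bakers and 11 worker-slots to fill, someone must work at least ⌈11/6⌉ = 2 shifts, so k ≥ 2.
k = 2 works: Shift 1→Johansson, Shift 2→Costa, Shift 3→Kapoor, Shift 4→Farahani+Chen, Shift 5→Johansson, Shift 6→Beaumont, Shift 7→Kapoor+Costa, Shift 8→Farahani+Chen.
Loads: Johansson 2, Kapoor 2, Costa 2, Beaumont 1, Farahani 2, Chen 2 — all ≤ 2.

2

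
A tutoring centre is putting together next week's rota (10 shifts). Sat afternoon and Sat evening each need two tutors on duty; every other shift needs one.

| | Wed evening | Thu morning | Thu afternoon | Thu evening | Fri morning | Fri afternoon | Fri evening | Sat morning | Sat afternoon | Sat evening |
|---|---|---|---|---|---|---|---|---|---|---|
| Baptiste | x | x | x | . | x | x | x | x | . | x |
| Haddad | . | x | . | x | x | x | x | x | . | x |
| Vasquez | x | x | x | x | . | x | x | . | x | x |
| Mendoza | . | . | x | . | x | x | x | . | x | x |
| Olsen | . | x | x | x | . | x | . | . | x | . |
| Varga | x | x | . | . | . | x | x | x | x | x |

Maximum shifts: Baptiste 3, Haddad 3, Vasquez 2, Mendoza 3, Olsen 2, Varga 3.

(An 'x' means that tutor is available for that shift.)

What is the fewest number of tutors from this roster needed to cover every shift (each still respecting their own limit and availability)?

4

12 slots to fill and no one can take more than 3, so at least ⌈12/3⌉ = 4 tutors are needed.
Baptiste, Haddad, Mendoza, and Varga alone can cover everything: Wed evening→Baptiste, Thu morning→Baptiste, Thu afternoon→Baptiste, Thu evening→Haddad, Fri morning→Haddad, Fri afternoon→Mendoza, Fri evening→Varga, Sat morning→Haddad, Sat afternoon→Mendoza+Varga, Sat evening→Mendoza+Varga.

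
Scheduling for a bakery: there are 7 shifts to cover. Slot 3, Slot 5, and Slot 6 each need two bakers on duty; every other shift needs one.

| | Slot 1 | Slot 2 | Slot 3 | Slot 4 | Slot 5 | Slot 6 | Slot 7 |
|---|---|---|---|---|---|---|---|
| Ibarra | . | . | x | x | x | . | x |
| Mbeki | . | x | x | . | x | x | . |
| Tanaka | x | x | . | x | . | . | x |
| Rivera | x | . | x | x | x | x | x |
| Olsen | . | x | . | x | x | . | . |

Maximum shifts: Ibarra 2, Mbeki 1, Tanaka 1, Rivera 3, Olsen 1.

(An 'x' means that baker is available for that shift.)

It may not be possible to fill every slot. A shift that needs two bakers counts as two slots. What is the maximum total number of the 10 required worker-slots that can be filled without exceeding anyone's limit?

8

Total capacity across all bakers is 2+1+1+3+1 = 8, and 10 slots are needed, so at most 8 can be filled.
An assignment achieving 8: Slot 1→Tanaka, Slot 2→Olsen, Slot 3→Ibarra+Rivera, Slot 4→Rivera, Slot 6→Mbeki+Rivera, Slot 7→Ibarra.
Loads: Ibarra 2/2, Mbeki 1/1, Tanaka 1/1, Rivera 3/3, Olsen 1/1.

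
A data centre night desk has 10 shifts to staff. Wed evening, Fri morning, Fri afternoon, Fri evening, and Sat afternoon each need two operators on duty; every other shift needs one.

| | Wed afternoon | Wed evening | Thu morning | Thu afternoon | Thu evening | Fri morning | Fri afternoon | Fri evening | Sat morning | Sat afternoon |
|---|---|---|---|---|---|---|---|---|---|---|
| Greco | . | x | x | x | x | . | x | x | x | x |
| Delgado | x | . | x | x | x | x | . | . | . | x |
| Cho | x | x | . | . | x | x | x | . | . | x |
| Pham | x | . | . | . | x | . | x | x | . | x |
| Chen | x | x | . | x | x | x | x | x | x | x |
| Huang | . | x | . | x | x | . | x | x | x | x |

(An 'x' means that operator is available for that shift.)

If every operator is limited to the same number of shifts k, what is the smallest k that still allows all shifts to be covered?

With 6 operators and 15 worker-slots to fill, someone must work at least ⌈15/6⌉ = 3 shifts, so k ≥ 3.
k = 3 works: Wed afternoon→Delgado, Wed evening→Cho+Chen, Thu morning→Greco, Thu afternoon→Greco, Thu evening→Delgado, Fri morning→Delgado+Cho, Fri afternoon→Cho+Pham, Fri evening→Pham+Chen, Sat morning→Greco, Sat afternoon→Pham+Chen.
Loads: Greco 3, Delgado 3, Cho 3, Pham 3, Chen 3, Huang 0 — all ≤ 3.

3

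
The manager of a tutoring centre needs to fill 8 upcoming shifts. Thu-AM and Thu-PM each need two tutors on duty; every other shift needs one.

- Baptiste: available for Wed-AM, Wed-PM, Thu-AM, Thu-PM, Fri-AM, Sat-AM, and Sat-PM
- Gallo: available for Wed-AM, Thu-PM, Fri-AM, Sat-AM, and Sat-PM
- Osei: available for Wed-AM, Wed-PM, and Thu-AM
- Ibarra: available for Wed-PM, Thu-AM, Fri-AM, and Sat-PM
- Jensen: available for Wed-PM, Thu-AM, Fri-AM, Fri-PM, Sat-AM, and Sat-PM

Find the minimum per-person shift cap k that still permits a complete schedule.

With 5 tutors and 10 worker-slots to fill, someone must work at least ⌈10/5⌉ = 2 shifts, so k ≥ 2.
k = 2 works: Wed-AM→Baptiste, Wed-PM→Osei, Thu-AM→Osei+Jensen, Thu-PM→Baptiste+Gallo, Fri-AM→Ibarra, Fri-PM→Jensen, Sat-AM→Gallo, Sat-PM→Ibarra.
Loads: Baptiste 2, Gallo 2, Osei 2, Ibarra 2, Jensen 2 — all ≤ 2.

2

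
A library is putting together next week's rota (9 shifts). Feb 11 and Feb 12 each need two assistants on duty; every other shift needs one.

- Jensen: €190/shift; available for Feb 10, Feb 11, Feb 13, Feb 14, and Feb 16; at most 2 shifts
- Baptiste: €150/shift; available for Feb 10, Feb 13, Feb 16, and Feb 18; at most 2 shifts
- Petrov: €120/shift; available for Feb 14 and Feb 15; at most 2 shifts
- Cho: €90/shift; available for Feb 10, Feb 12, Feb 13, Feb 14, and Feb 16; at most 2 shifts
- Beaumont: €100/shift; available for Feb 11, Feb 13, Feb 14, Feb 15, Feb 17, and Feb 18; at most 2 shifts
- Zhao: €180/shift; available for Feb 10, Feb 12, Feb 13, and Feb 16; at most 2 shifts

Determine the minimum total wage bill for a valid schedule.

Feb 11 can only be covered by Jensen and Beaumont, so that assignment is forced.
Feb 12 can only be covered by Cho and Zhao, so that assignment is forced.
Feb 17 can only be covered by Beaumont, so that assignment is forced.
Picking the cheapest available assistant for each shift independently would cost €1220, but that ignores the shift limits.
An optimal schedule: Feb 10→Cho, Feb 11→Beaumont+Jensen, Feb 12→Cho+Zhao, Feb 13→Zhao, Feb 14→Petrov, Feb 15→Petrov, Feb 16→Baptiste, Feb 17→Beaumont, Feb 18→Baptiste.
Total: 90 + 100 + 190 + 90 + 180 + 180 + 120 + 120 + 150 + 100 + 150 = €1470.

€1470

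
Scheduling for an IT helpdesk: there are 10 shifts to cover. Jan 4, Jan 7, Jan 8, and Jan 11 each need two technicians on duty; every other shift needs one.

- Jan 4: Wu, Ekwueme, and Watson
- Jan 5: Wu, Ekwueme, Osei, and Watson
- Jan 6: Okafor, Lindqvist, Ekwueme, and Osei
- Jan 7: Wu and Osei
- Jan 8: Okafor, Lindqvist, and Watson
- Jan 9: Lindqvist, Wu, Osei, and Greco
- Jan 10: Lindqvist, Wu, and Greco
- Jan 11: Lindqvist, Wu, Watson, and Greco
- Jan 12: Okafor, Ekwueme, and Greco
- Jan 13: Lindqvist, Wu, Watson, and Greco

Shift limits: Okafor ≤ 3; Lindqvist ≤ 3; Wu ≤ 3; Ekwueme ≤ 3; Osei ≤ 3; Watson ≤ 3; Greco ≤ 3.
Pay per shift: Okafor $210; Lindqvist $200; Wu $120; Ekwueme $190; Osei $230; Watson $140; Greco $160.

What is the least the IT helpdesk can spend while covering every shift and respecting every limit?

Jan 7 can only be covered by Wu and Osei, so that assignment is forced.
Picking the cheapest available technician for each shift independently would cost $2040, but that ignores the shift limits.
An optimal schedule: Jan 4→Wu+Watson, Jan 5→Ekwueme, Jan 6→Ekwueme, Jan 7→Wu+Osei, Jan 8→Watson+Lindqvist, Jan 9→Greco, Jan 10→Wu, Jan 11→Watson+Greco, Jan 12→Ekwueme, Jan 13→Greco.
Total: 120 + 140 + 190 + 190 + 120 + 230 + 140 + 200 + 160 + 120 + 140 + 160 + 190 + 160 = $2260.

$2260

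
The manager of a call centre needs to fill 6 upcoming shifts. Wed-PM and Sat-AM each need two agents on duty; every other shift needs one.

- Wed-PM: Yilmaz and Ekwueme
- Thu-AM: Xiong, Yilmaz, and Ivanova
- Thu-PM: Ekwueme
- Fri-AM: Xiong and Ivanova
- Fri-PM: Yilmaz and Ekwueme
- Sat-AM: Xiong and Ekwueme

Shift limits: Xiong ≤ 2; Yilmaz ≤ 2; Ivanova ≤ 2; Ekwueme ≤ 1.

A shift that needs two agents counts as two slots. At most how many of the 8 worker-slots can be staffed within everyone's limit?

6

Total capacity across all agents is 2+2+2+1 = 7, and 8 slots are needed, so at most 7 can be filled.
Shifts {Wed-PM, Thu-PM} need 3 slots but only Yilmaz and Ekwueme are available for them, supplying at most 2 — so at least 1 slot must go unfilled.
An assignment achieving 6: Wed-PM→Yilmaz, Thu-AM→Ivanova, Thu-PM→Ekwueme, Fri-AM→Xiong, Fri-PM→Yilmaz, Sat-AM→Xiong.
Loads: Xiong 2/2, Yilmaz 2/2, Ivanova 1/2, Ekwueme 1/1.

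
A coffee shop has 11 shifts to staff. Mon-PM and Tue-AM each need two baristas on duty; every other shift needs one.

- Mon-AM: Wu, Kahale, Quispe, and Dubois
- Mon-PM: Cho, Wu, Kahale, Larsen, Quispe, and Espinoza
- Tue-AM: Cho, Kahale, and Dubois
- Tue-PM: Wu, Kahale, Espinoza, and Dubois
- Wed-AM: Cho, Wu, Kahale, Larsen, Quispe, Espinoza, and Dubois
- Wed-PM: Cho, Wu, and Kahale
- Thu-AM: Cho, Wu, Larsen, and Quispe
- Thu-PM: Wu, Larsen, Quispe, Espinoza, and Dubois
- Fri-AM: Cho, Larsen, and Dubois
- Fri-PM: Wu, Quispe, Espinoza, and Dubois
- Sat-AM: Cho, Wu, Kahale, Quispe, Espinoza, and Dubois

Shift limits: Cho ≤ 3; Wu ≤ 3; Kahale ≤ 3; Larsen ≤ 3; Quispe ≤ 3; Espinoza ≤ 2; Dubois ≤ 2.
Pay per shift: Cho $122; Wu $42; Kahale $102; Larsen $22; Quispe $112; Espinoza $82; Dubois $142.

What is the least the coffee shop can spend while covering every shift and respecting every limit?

Picking the cheapest available barista for each shift independently would cost $586, but that ignores the shift limits.
An optimal schedule: Mon-AM→Wu, Mon-PM→Kahale+Quispe, Tue-AM→Kahale+Cho, Tue-PM→Wu, Wed-AM→Kahale, Wed-PM→Wu, Thu-AM→Larsen, Thu-PM→Larsen, Fri-AM→Larsen, Fri-PM→Espinoza, Sat-AM→Espinoza.
Total: 42 + 102 + 112 + 102 + 122 + 42 + 102 + 42 + 22 + 22 + 22 + 82 + 82 = $896.

$896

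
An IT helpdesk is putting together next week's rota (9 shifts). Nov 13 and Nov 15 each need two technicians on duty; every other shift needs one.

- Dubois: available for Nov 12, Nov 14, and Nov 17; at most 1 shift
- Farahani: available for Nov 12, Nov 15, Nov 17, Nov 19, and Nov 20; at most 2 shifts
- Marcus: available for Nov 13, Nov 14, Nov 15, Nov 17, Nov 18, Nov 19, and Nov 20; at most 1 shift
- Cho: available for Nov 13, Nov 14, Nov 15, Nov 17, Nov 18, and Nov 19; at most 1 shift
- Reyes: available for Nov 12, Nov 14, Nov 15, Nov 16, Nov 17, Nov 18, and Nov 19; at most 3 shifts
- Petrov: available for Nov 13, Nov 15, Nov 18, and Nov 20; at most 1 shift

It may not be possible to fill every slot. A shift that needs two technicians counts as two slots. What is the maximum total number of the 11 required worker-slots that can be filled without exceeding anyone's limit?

Total capacity across all technicians is 1+2+1+1+3+1 = 9, and 11 slots are needed, so at most 9 can be filled.
An assignment achieving 9: Nov 12→Dubois, Nov 13→Marcus+Cho, Nov 14→Reyes, Nov 15→Petrov, Nov 16→Reyes, Nov 18→Reyes, Nov 19→Farahani, Nov 20→Farahani.
Loads: Dubois 1/1, Farahani 2/2, Marcus 1/1, Cho 1/1, Reyes 3/3, Petrov 1/1.

9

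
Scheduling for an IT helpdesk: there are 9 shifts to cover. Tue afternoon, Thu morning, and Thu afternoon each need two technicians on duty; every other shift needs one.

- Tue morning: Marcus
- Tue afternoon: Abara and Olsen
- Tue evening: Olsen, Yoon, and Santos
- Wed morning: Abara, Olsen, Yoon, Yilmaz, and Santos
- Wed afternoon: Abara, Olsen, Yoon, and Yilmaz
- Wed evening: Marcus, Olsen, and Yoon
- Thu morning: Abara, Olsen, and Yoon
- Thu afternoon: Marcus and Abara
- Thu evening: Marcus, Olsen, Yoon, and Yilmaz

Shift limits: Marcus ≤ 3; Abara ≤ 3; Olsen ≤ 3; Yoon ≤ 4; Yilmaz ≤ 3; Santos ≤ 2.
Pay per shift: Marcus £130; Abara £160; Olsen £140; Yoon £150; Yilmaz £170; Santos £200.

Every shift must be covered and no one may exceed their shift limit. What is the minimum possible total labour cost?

£1730

Tue morning can only be covered by Marcus, so that assignment is forced.
Tue afternoon can only be covered by Abara and Olsen, so that assignment is forced.
Thu afternoon can only be covered by Marcus and Abara, so that assignment is forced.
Picking the cheapest available technician for each shift independently would cost £1690, but that ignores the shift limits.
An optimal schedule: Tue morning→Marcus, Tue afternoon→Olsen+Abara, Tue evening→Olsen, Wed morning→Yoon, Wed afternoon→Yoon, Wed evening→Marcus, Thu morning→Olsen+Yoon, Thu afternoon→Marcus+Abara, Thu evening→Yoon.
Total: 130 + 140 + 160 + 140 + 150 + 150 + 130 + 140 + 150 + 130 + 160 + 150 = £1730.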